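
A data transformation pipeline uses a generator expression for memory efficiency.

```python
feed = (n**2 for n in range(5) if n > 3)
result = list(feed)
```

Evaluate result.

Step 1: For range(5), keep n > 3, then square:
  n=0: 0 <= 3, excluded
  n=1: 1 <= 3, excluded
  n=2: 2 <= 3, excluded
  n=3: 3 <= 3, excluded
  n=4: 4 > 3, yield 4**2 = 16
Therefore result = [16].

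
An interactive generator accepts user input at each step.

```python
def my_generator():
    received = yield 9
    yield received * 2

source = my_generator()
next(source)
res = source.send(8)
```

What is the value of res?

Step 1: next(source) advances to first yield, producing 9.
Step 2: send(8) resumes, received = 8.
Step 3: yield received * 2 = 8 * 2 = 16.
Therefore res = 16.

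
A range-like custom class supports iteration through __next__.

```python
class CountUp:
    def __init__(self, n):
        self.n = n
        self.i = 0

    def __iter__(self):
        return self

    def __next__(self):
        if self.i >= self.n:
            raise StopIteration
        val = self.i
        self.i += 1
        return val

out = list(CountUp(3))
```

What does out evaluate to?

Step 1: CountUp(3) creates an iterator counting 0 to 2.
Step 2: list() consumes all values: [0, 1, 2].
Therefore out = [0, 1, 2].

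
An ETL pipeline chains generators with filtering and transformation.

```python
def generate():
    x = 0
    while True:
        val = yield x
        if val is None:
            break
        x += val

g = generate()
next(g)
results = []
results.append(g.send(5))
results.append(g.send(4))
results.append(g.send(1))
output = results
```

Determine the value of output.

Step 1: next(g) -> yield 0.
Step 2: send(5) -> x = 5, yield 5.
Step 3: send(4) -> x = 9, yield 9.
Step 4: send(1) -> x = 10, yield 10.
Therefore output = [5, 9, 10].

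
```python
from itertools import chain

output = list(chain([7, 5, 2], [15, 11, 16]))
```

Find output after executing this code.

Step 1: chain() concatenates iterables: [7, 5, 2] + [15, 11, 16].
Therefore output = [7, 5, 2, 15, 11, 16].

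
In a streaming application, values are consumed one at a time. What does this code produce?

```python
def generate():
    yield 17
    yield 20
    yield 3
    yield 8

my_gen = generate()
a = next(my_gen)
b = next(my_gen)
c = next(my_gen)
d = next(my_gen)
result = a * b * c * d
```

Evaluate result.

Step 1: Create generator and consume all values:
  a = next(my_gen) = 17
  b = next(my_gen) = 20
  c = next(my_gen) = 3
  d = next(my_gen) = 8
Step 2: result = 17 * 20 * 3 * 8 = 8160.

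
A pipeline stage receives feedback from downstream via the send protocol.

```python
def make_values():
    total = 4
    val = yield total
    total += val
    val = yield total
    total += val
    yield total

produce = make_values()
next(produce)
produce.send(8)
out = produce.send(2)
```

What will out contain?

Step 1: next() -> yield total=4.
Step 2: send(8) -> val=8, total = 4+8 = 12, yield 12.
Step 3: send(2) -> val=2, total = 12+2 = 14, yield 14.
Therefore out = 14.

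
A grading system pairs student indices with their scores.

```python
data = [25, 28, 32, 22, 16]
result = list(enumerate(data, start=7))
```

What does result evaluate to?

Step 1: enumerate with start=7:
  (7, 25)
  (8, 28)
  (9, 32)
  (10, 22)
  (11, 16)
Therefore result = [(7, 25), (8, 28), (9, 32), (10, 22), (11, 16)].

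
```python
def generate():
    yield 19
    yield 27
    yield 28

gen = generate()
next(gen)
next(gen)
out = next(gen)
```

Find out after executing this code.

Step 1: generate() creates a generator.
Step 2: next(gen) yields 19 (consumed and discarded).
Step 3: next(gen) yields 27 (consumed and discarded).
Step 4: next(gen) yields 28, assigned to out.
Therefore out = 28.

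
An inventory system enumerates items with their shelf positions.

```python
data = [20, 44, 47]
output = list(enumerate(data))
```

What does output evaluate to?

Step 1: enumerate pairs each element with its index:
  (0, 20)
  (1, 44)
  (2, 47)
Therefore output = [(0, 20), (1, 44), (2, 47)].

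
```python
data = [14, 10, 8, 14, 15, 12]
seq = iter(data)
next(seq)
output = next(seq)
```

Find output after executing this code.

Step 1: Create iterator over [14, 10, 8, 14, 15, 12].
Step 2: next() consumes 14.
Step 3: next() returns 10.
Therefore output = 10.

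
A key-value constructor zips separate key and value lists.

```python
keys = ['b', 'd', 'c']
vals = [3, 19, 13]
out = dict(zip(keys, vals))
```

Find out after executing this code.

Step 1: zip pairs keys with values:
  'b' -> 3
  'd' -> 19
  'c' -> 13
Therefore out = {'b': 3, 'd': 19, 'c': 13}.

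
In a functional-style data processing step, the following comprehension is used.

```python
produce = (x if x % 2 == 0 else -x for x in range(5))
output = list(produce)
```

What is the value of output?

Step 1: For each x in range(5), yield x if even, else -x:
  x=0: even, yield 0
  x=1: odd, yield -1
  x=2: even, yield 2
  x=3: odd, yield -3
  x=4: even, yield 4
Therefore output = [0, -1, 2, -3, 4].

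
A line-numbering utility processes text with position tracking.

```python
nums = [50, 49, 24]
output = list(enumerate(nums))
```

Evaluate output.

Step 1: enumerate pairs each element with its index:
  (0, 50)
  (1, 49)
  (2, 24)
Therefore output = [(0, 50), (1, 49), (2, 24)].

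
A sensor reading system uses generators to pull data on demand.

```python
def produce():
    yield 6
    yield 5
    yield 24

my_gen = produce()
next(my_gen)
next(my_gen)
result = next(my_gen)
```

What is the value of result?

Step 1: produce() creates a generator.
Step 2: next(my_gen) yields 6 (consumed and discarded).
Step 3: next(my_gen) yields 5 (consumed and discarded).
Step 4: next(my_gen) yields 24, assigned to result.
Therefore result = 24.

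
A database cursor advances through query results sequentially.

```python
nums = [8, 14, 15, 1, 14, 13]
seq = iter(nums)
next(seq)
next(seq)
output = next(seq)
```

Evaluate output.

Step 1: Create iterator over [8, 14, 15, 1, 14, 13].
Step 2: next() consumes 8.
Step 3: next() consumes 14.
Step 4: next() returns 15.
Therefore output = 15.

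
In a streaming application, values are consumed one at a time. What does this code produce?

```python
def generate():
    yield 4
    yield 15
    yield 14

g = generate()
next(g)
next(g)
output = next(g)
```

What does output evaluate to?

Step 1: generate() creates a generator.
Step 2: next(g) yields 4 (consumed and discarded).
Step 3: next(g) yields 15 (consumed and discarded).
Step 4: next(g) yields 14, assigned to output.
Therefore output = 14.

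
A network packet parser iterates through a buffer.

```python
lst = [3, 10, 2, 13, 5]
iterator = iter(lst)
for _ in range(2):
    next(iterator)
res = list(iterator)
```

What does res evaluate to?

Step 1: Create iterator over [3, 10, 2, 13, 5].
Step 2: Advance 2 positions (consuming [3, 10]).
Step 3: list() collects remaining elements: [2, 13, 5].
Therefore res = [2, 13, 5].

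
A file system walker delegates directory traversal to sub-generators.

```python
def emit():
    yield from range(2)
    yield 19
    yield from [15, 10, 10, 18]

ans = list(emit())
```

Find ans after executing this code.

Step 1: Trace yields in order:
  yield 0
  yield 1
  yield 19
  yield 15
  yield 10
  yield 10
  yield 18
Therefore ans = [0, 1, 19, 15, 10, 10, 18].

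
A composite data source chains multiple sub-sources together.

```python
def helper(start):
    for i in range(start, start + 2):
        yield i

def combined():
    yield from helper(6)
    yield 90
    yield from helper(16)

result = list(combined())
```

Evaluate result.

Step 1: combined() delegates to helper(6):
  yield 6
  yield 7
Step 2: yield 90
Step 3: Delegates to helper(16):
  yield 16
  yield 17
Therefore result = [6, 7, 90, 16, 17].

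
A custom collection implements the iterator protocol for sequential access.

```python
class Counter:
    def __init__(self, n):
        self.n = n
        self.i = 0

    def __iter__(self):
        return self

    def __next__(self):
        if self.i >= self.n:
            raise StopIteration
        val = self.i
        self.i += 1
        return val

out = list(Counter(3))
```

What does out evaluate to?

Step 1: Counter(3) creates an iterator counting 0 to 2.
Step 2: list() consumes all values: [0, 1, 2].
Therefore out = [0, 1, 2].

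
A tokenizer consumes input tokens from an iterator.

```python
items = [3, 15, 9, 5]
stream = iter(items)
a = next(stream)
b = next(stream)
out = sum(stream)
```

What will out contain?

Step 1: Create iterator over [3, 15, 9, 5].
Step 2: a = next() = 3, b = next() = 15.
Step 3: sum() of remaining [9, 5] = 14.
Therefore out = 14.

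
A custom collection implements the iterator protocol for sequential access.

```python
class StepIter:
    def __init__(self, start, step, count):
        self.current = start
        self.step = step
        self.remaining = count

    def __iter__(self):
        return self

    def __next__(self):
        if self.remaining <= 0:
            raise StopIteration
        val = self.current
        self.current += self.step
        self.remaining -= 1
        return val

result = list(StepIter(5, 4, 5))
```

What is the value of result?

Step 1: StepIter starts at 5, increments by 4, for 5 steps:
  Yield 5, then current += 4
  Yield 9, then current += 4
  Yield 13, then current += 4
  Yield 17, then current += 4
  Yield 21, then current += 4
Therefore result = [5, 9, 13, 17, 21].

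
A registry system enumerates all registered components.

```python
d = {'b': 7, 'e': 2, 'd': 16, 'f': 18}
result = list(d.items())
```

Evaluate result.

Step 1: d.items() returns (key, value) pairs in insertion order.
Therefore result = [('b', 7), ('e', 2), ('d', 16), ('f', 18)].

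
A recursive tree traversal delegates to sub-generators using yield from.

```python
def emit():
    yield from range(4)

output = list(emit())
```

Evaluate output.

Step 1: yield from delegates to the iterable, yielding each element.
Step 2: Collected values: [0, 1, 2, 3].
Therefore output = [0, 1, 2, 3].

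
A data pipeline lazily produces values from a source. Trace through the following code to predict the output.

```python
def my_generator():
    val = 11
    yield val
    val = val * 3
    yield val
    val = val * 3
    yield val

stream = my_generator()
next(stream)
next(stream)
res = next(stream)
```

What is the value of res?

Step 1: Trace through generator execution:
  Yield 1: val starts at 11, yield 11
  Yield 2: val = 11 * 3 = 33, yield 33
  Yield 3: val = 33 * 3 = 99, yield 99
Step 2: First next() gets 11, second next() gets the second value, third next() yields 99.
Therefore res = 99.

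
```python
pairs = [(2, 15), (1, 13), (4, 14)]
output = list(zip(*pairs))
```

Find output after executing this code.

Step 1: zip(*pairs) transposes: unzips [(2, 15), (1, 13), (4, 14)] into separate sequences.
Step 2: First elements: (2, 1, 4), second elements: (15, 13, 14).
Therefore output = [(2, 1, 4), (15, 13, 14)].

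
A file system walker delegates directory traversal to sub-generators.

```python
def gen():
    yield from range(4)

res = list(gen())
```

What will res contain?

Step 1: yield from delegates to the iterable, yielding each element.
Step 2: Collected values: [0, 1, 2, 3].
Therefore res = [0, 1, 2, 3].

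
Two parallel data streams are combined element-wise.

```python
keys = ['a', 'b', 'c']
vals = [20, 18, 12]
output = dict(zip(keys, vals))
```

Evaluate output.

Step 1: zip pairs keys with values:
  'a' -> 20
  'b' -> 18
  'c' -> 12
Therefore output = {'a': 20, 'b': 18, 'c': 12}.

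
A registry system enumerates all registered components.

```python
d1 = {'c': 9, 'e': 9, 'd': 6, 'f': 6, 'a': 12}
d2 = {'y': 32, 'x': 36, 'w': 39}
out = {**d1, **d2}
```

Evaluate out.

Step 1: Merge d1 and d2 (d2 values override on key conflicts).
Step 2: d1 has keys ['c', 'e', 'd', 'f', 'a'], d2 has keys ['y', 'x', 'w'].
Therefore out = {'c': 9, 'e': 9, 'd': 6, 'f': 6, 'a': 12, 'y': 32, 'x': 36, 'w': 39}.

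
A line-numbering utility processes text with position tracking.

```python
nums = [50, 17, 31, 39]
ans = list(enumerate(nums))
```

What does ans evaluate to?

Step 1: enumerate pairs each element with its index:
  (0, 50)
  (1, 17)
  (2, 31)
  (3, 39)
Therefore ans = [(0, 50), (1, 17), (2, 31), (3, 39)].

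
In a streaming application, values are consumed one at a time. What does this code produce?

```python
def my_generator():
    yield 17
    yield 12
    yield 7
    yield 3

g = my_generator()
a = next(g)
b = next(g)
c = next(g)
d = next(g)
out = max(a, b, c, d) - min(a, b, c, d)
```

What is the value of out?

Step 1: Create generator and consume all values:
  a = next(g) = 17
  b = next(g) = 12
  c = next(g) = 7
  d = next(g) = 3
Step 2: max = 17, min = 3, out = 17 - 3 = 14.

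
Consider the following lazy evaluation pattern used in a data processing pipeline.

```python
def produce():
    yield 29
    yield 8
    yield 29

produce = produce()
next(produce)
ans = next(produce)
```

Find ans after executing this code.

Step 1: produce() creates a generator.
Step 2: next(produce) yields 29 (consumed and discarded).
Step 3: next(produce) yields 8, assigned to ans.
Therefore ans = 8.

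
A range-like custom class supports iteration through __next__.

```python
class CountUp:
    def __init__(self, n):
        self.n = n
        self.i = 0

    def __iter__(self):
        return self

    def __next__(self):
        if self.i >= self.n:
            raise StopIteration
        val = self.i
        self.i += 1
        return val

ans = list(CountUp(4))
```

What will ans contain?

Step 1: CountUp(4) creates an iterator counting 0 to 3.
Step 2: list() consumes all values: [0, 1, 2, 3].
Therefore ans = [0, 1, 2, 3].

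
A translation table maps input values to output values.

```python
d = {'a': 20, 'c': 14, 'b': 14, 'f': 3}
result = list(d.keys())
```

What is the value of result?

Step 1: d.keys() returns the dictionary keys in insertion order.
Therefore result = ['a', 'c', 'b', 'f'].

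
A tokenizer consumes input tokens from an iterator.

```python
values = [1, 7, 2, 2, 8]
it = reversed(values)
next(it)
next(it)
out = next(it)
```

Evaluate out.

Step 1: reversed([1, 7, 2, 2, 8]) gives iterator: [8, 2, 2, 7, 1].
Step 2: First next() = 8, second next() = 2.
Step 3: Third next() = 2.
Therefore out = 2.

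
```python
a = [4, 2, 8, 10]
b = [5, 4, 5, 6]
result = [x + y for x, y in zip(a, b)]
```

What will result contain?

Step 1: Add corresponding elements:
  4 + 5 = 9
  2 + 4 = 6
  8 + 5 = 13
  10 + 6 = 16
Therefore result = [9, 6, 13, 16].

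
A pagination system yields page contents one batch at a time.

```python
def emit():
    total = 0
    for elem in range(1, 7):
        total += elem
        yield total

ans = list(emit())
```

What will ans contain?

Step 1: Generator accumulates running sum:
  elem=1: total = 1, yield 1
  elem=2: total = 3, yield 3
  elem=3: total = 6, yield 6
  elem=4: total = 10, yield 10
  elem=5: total = 15, yield 15
  elem=6: total = 21, yield 21
Therefore ans = [1, 3, 6, 10, 15, 21].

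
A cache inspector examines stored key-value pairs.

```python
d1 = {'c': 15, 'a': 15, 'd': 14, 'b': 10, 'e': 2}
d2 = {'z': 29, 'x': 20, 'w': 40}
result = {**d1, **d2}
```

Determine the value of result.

Step 1: Merge d1 and d2 (d2 values override on key conflicts).
Step 2: d1 has keys ['c', 'a', 'd', 'b', 'e'], d2 has keys ['z', 'x', 'w'].
Therefore result = {'c': 15, 'a': 15, 'd': 14, 'b': 10, 'e': 2, 'z': 29, 'x': 20, 'w': 40}.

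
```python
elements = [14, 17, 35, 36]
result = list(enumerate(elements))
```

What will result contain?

Step 1: enumerate pairs each element with its index:
  (0, 14)
  (1, 17)
  (2, 35)
  (3, 36)
Therefore result = [(0, 14), (1, 17), (2, 35), (3, 36)].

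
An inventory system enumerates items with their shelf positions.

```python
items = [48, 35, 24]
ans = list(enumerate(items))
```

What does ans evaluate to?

Step 1: enumerate pairs each element with its index:
  (0, 48)
  (1, 35)
  (2, 24)
Therefore ans = [(0, 48), (1, 35), (2, 24)].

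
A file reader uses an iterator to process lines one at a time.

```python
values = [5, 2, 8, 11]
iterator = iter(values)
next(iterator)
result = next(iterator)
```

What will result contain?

Step 1: Create iterator over [5, 2, 8, 11].
Step 2: next() consumes 5.
Step 3: next() returns 2.
Therefore result = 2.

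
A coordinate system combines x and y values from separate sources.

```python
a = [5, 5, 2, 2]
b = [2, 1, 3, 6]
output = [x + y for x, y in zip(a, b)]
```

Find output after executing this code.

Step 1: Add corresponding elements:
  5 + 2 = 7
  5 + 1 = 6
  2 + 3 = 5
  2 + 6 = 8
Therefore output = [7, 6, 5, 8].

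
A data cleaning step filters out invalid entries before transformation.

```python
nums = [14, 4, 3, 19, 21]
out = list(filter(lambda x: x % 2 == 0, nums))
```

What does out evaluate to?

Step 1: Filter elements divisible by 2:
  14 % 2 = 0: kept
  4 % 2 = 0: kept
  3 % 2 = 1: removed
  19 % 2 = 1: removed
  21 % 2 = 1: removed
Therefore out = [14, 4].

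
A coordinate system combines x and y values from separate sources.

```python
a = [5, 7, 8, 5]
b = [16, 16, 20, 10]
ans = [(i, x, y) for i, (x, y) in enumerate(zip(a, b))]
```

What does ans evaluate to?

Step 1: enumerate(zip(a, b)) gives index with paired elements:
  i=0: (5, 16)
  i=1: (7, 16)
  i=2: (8, 20)
  i=3: (5, 10)
Therefore ans = [(0, 5, 16), (1, 7, 16), (2, 8, 20), (3, 5, 10)].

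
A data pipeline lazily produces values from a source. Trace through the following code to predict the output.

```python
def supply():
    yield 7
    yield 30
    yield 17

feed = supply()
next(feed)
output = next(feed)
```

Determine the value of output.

Step 1: supply() creates a generator.
Step 2: next(feed) yields 7 (consumed and discarded).
Step 3: next(feed) yields 30, assigned to output.
Therefore output = 30.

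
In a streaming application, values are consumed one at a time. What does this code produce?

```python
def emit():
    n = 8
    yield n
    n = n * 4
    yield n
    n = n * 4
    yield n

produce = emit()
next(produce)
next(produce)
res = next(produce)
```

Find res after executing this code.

Step 1: Trace through generator execution:
  Yield 1: n starts at 8, yield 8
  Yield 2: n = 8 * 4 = 32, yield 32
  Yield 3: n = 32 * 4 = 128, yield 128
Step 2: First next() gets 8, second next() gets the second value, third next() yields 128.
Therefore res = 128.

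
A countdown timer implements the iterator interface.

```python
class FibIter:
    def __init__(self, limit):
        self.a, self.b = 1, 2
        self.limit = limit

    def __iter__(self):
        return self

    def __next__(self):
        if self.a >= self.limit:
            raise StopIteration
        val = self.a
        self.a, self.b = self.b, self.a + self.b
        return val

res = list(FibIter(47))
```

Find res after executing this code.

Step 1: Fibonacci-like sequence (a=1, b=2) until >= 47:
  Yield 1, then a,b = 2,3
  Yield 2, then a,b = 3,5
  Yield 3, then a,b = 5,8
  Yield 5, then a,b = 8,13
  Yield 8, then a,b = 13,21
  Yield 13, then a,b = 21,34
  Yield 21, then a,b = 34,55
  Yield 34, then a,b = 55,89
Step 2: 55 >= 47, stop.
Therefore res = [1, 2, 3, 5, 8, 13, 21, 34].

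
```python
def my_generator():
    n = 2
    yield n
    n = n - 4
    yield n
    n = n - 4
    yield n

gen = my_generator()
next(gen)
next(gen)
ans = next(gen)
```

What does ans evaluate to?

Step 1: Trace through generator execution:
  Yield 1: n starts at 2, yield 2
  Yield 2: n = 2 - 4 = -2, yield -2
  Yield 3: n = -2 - 4 = -6, yield -6
Step 2: First next() gets 2, second next() gets the second value, third next() yields -6.
Therefore ans = -6.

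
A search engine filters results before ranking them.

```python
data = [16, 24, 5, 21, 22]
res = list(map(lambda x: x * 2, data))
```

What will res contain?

Step 1: Apply lambda x: x * 2 to each element:
  16 -> 32
  24 -> 48
  5 -> 10
  21 -> 42
  22 -> 44
Therefore res = [32, 48, 10, 42, 44].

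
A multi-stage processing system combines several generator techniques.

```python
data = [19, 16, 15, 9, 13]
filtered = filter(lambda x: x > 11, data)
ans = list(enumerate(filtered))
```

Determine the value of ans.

Step 1: Filter [19, 16, 15, 9, 13] for > 11: [19, 16, 15, 13].
Step 2: enumerate re-indexes from 0: [(0, 19), (1, 16), (2, 15), (3, 13)].
Therefore ans = [(0, 19), (1, 16), (2, 15), (3, 13)].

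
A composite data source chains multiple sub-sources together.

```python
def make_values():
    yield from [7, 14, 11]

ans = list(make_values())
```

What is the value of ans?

Step 1: yield from delegates to the iterable, yielding each element.
Step 2: Collected values: [7, 14, 11].
Therefore ans = [7, 14, 11].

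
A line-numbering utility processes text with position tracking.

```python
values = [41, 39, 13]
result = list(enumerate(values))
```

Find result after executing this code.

Step 1: enumerate pairs each element with its index:
  (0, 41)
  (1, 39)
  (2, 13)
Therefore result = [(0, 41), (1, 39), (2, 13)].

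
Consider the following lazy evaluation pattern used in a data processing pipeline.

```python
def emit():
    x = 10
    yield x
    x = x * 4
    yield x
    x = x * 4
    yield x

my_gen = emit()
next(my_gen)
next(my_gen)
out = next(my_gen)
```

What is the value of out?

Step 1: Trace through generator execution:
  Yield 1: x starts at 10, yield 10
  Yield 2: x = 10 * 4 = 40, yield 40
  Yield 3: x = 40 * 4 = 160, yield 160
Step 2: First next() gets 10, second next() gets the second value, third next() yields 160.
Therefore out = 160.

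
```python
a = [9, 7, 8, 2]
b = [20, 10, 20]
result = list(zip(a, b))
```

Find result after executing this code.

Step 1: zip stops at shortest (len(a)=4, len(b)=3):
  Index 0: (9, 20)
  Index 1: (7, 10)
  Index 2: (8, 20)
Step 2: Last element of a (2) has no pair, dropped.
Therefore result = [(9, 20), (7, 10), (8, 20)].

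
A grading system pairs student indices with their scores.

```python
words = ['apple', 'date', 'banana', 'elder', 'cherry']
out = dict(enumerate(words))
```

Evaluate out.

Step 1: enumerate pairs indices with words:
  0 -> 'apple'
  1 -> 'date'
  2 -> 'banana'
  3 -> 'elder'
  4 -> 'cherry'
Therefore out = {0: 'apple', 1: 'date', 2: 'banana', 3: 'elder', 4: 'cherry'}.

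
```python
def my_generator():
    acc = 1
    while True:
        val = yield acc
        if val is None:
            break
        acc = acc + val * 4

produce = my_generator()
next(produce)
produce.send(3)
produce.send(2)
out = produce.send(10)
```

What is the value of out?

Step 1: next() -> yield acc=1.
Step 2: send(3) -> val=3, acc = 1 + 3*4 = 13, yield 13.
Step 3: send(2) -> val=2, acc = 13 + 2*4 = 21, yield 21.
Step 4: send(10) -> val=10, acc = 21 + 10*4 = 61, yield 61.
Therefore out = 61.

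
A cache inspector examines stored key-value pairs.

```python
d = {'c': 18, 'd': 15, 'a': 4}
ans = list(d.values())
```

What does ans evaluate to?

Step 1: d.values() returns the dictionary values in insertion order.
Therefore ans = [18, 15, 4].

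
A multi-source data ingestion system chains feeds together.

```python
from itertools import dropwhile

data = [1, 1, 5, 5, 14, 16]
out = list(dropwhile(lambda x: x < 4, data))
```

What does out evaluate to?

Step 1: dropwhile drops elements while < 4:
  1 < 4: dropped
  1 < 4: dropped
  5: kept (dropping stopped)
Step 2: Remaining elements kept regardless of condition.
Therefore out = [5, 5, 14, 16].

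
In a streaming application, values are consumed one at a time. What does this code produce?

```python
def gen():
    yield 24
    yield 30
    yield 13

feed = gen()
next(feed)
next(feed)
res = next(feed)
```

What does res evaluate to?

Step 1: gen() creates a generator.
Step 2: next(feed) yields 24 (consumed and discarded).
Step 3: next(feed) yields 30 (consumed and discarded).
Step 4: next(feed) yields 13, assigned to res.
Therefore res = 13.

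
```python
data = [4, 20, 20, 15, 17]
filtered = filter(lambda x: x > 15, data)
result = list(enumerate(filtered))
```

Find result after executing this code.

Step 1: Filter [4, 20, 20, 15, 17] for > 15: [20, 20, 17].
Step 2: enumerate re-indexes from 0: [(0, 20), (1, 20), (2, 17)].
Therefore result = [(0, 20), (1, 20), (2, 17)].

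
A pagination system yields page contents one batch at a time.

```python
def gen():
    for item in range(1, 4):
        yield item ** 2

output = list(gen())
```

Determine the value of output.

Step 1: For each item in range(1, 4), yield item**2:
  item=1: yield 1**2 = 1
  item=2: yield 2**2 = 4
  item=3: yield 3**2 = 9
Therefore output = [1, 4, 9].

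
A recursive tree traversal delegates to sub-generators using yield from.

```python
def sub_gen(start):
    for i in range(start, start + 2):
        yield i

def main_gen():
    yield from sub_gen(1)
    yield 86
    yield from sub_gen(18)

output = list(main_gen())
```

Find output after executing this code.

Step 1: main_gen() delegates to sub_gen(1):
  yield 1
  yield 2
Step 2: yield 86
Step 3: Delegates to sub_gen(18):
  yield 18
  yield 19
Therefore output = [1, 2, 86, 18, 19].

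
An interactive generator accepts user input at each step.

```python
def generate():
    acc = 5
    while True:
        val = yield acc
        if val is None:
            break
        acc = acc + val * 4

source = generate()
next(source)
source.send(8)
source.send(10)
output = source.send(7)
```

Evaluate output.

Step 1: next() -> yield acc=5.
Step 2: send(8) -> val=8, acc = 5 + 8*4 = 37, yield 37.
Step 3: send(10) -> val=10, acc = 37 + 10*4 = 77, yield 77.
Step 4: send(7) -> val=7, acc = 77 + 7*4 = 105, yield 105.
Therefore output = 105.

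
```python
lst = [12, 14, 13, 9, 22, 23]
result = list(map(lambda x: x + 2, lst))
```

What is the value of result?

Step 1: Apply lambda x: x + 2 to each element:
  12 -> 14
  14 -> 16
  13 -> 15
  9 -> 11
  22 -> 24
  23 -> 25
Therefore result = [14, 16, 15, 11, 24, 25].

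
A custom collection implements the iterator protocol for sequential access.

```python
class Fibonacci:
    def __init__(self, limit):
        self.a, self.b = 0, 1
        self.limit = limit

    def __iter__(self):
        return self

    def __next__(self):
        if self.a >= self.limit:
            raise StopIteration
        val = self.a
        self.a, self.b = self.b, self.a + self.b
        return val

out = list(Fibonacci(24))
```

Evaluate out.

Step 1: Fibonacci-like sequence (a=0, b=1) until >= 24:
  Yield 0, then a,b = 1,1
  Yield 1, then a,b = 1,2
  Yield 1, then a,b = 2,3
  Yield 2, then a,b = 3,5
  Yield 3, then a,b = 5,8
  Yield 5, then a,b = 8,13
  Yield 8, then a,b = 13,21
  Yield 13, then a,b = 21,34
  Yield 21, then a,b = 34,55
Step 2: 34 >= 24, stop.
Therefore out = [0, 1, 1, 2, 3, 5, 8, 13, 21].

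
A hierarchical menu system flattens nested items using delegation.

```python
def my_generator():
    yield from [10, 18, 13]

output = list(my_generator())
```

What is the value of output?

Step 1: yield from delegates to the iterable, yielding each element.
Step 2: Collected values: [10, 18, 13].
Therefore output = [10, 18, 13].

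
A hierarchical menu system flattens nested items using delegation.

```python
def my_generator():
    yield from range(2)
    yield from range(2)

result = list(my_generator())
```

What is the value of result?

Step 1: Trace yields in order:
  yield 0
  yield 1
  yield 0
  yield 1
Therefore result = [0, 1, 0, 1].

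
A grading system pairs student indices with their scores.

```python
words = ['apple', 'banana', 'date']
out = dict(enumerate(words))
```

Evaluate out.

Step 1: enumerate pairs indices with words:
  0 -> 'apple'
  1 -> 'banana'
  2 -> 'date'
Therefore out = {0: 'apple', 1: 'banana', 2: 'date'}.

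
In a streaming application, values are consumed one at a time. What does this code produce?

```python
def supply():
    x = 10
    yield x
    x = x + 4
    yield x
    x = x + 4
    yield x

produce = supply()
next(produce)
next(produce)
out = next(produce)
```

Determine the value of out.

Step 1: Trace through generator execution:
  Yield 1: x starts at 10, yield 10
  Yield 2: x = 10 + 4 = 14, yield 14
  Yield 3: x = 14 + 4 = 18, yield 18
Step 2: First next() gets 10, second next() gets the second value, third next() yields 18.
Therefore out = 18.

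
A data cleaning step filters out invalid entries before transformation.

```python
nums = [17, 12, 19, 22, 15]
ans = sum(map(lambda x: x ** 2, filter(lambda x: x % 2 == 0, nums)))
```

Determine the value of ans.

Step 1: Filter even numbers from [17, 12, 19, 22, 15]: [12, 22]
Step 2: Square each: [144, 484]
Step 3: Sum = 628.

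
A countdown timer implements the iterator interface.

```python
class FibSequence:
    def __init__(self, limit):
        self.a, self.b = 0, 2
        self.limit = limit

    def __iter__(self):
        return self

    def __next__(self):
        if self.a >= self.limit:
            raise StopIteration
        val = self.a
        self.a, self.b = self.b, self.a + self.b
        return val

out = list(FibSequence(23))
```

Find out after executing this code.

Step 1: Fibonacci-like sequence (a=0, b=2) until >= 23:
  Yield 0, then a,b = 2,2
  Yield 2, then a,b = 2,4
  Yield 2, then a,b = 4,6
  Yield 4, then a,b = 6,10
  Yield 6, then a,b = 10,16
  Yield 10, then a,b = 16,26
  Yield 16, then a,b = 26,42
Step 2: 26 >= 23, stop.
Therefore out = [0, 2, 2, 4, 6, 10, 16].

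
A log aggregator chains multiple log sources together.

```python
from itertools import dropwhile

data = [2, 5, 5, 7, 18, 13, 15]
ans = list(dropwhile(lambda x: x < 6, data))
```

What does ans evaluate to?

Step 1: dropwhile drops elements while < 6:
  2 < 6: dropped
  5 < 6: dropped
  5 < 6: dropped
  7: kept (dropping stopped)
Step 2: Remaining elements kept regardless of condition.
Therefore ans = [7, 18, 13, 15].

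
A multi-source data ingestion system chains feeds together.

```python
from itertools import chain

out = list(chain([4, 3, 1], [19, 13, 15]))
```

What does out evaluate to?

Step 1: chain() concatenates iterables: [4, 3, 1] + [19, 13, 15].
Therefore out = [4, 3, 1, 19, 13, 15].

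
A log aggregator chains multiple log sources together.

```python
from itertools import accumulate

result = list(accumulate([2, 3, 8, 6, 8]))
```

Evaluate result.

Step 1: accumulate computes running sums:
  + 2 = 2
  + 3 = 5
  + 8 = 13
  + 6 = 19
  + 8 = 27
Therefore result = [2, 5, 13, 19, 27].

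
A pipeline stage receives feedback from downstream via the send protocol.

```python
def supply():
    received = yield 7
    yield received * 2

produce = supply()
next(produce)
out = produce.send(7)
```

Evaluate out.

Step 1: next(produce) advances to first yield, producing 7.
Step 2: send(7) resumes, received = 7.
Step 3: yield received * 2 = 7 * 2 = 14.
Therefore out = 14.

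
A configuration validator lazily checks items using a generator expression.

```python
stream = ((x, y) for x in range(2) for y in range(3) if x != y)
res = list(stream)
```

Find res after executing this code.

Step 1: Nested generator over range(2) x range(3) where x != y:
  (0, 0): excluded (x == y)
  (0, 1): included
  (0, 2): included
  (1, 0): included
  (1, 1): excluded (x == y)
  (1, 2): included
Therefore res = [(0, 1), (0, 2), (1, 0), (1, 2)].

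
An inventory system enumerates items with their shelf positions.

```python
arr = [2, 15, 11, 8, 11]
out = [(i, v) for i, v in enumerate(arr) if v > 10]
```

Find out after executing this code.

Step 1: Filter enumerate([2, 15, 11, 8, 11]) keeping v > 10:
  (0, 2): 2 <= 10, excluded
  (1, 15): 15 > 10, included
  (2, 11): 11 > 10, included
  (3, 8): 8 <= 10, excluded
  (4, 11): 11 > 10, included
Therefore out = [(1, 15), (2, 11), (4, 11)].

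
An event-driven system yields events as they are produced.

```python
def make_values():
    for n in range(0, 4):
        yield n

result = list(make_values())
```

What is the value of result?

Step 1: The generator yields each value from range(0, 4).
Step 2: list() consumes all yields: [0, 1, 2, 3].
Therefore result = [0, 1, 2, 3].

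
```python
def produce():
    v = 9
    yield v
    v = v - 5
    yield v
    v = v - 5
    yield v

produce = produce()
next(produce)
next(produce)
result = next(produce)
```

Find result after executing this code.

Step 1: Trace through generator execution:
  Yield 1: v starts at 9, yield 9
  Yield 2: v = 9 - 5 = 4, yield 4
  Yield 3: v = 4 - 5 = -1, yield -1
Step 2: First next() gets 9, second next() gets the second value, third next() yields -1.
Therefore result = -1.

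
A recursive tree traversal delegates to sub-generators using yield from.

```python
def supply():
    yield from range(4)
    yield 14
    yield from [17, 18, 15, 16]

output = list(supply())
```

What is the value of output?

Step 1: Trace yields in order:
  yield 0
  yield 1
  yield 2
  yield 3
  yield 14
  yield 17
  yield 18
  yield 15
  yield 16
Therefore output = [0, 1, 2, 3, 14, 17, 18, 15, 16].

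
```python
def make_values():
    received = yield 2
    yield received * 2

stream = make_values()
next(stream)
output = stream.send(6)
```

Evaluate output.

Step 1: next(stream) advances to first yield, producing 2.
Step 2: send(6) resumes, received = 6.
Step 3: yield received * 2 = 6 * 2 = 12.
Therefore output = 12.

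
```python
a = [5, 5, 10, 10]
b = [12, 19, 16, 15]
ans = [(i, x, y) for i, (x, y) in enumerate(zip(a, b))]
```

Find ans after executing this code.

Step 1: enumerate(zip(a, b)) gives index with paired elements:
  i=0: (5, 12)
  i=1: (5, 19)
  i=2: (10, 16)
  i=3: (10, 15)
Therefore ans = [(0, 5, 12), (1, 5, 19), (2, 10, 16), (3, 10, 15)].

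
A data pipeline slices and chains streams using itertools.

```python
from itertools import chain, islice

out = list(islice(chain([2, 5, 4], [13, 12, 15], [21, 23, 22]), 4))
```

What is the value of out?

Step 1: chain([2, 5, 4], [13, 12, 15], [21, 23, 22]) = [2, 5, 4, 13, 12, 15, 21, 23, 22].
Step 2: islice takes first 4 elements: [2, 5, 4, 13].
Therefore out = [2, 5, 4, 13].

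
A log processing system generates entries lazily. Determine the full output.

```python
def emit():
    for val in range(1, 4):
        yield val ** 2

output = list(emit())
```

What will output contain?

Step 1: For each val in range(1, 4), yield val**2:
  val=1: yield 1**2 = 1
  val=2: yield 2**2 = 4
  val=3: yield 3**2 = 9
Therefore output = [1, 4, 9].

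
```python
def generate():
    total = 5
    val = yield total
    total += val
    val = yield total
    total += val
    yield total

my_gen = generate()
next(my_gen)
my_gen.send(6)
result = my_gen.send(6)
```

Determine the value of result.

Step 1: next() -> yield total=5.
Step 2: send(6) -> val=6, total = 5+6 = 11, yield 11.
Step 3: send(6) -> val=6, total = 11+6 = 17, yield 17.
Therefore result = 17.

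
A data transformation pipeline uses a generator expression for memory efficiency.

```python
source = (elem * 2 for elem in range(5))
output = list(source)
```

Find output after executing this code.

Step 1: For each elem in range(5), compute elem*2:
  elem=0: 0*2 = 0
  elem=1: 1*2 = 2
  elem=2: 2*2 = 4
  elem=3: 3*2 = 6
  elem=4: 4*2 = 8
Therefore output = [0, 2, 4, 6, 8].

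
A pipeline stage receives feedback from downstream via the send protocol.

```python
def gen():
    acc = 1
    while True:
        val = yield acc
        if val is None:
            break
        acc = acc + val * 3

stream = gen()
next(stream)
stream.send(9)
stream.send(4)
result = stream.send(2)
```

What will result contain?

Step 1: next() -> yield acc=1.
Step 2: send(9) -> val=9, acc = 1 + 9*3 = 28, yield 28.
Step 3: send(4) -> val=4, acc = 28 + 4*3 = 40, yield 40.
Step 4: send(2) -> val=2, acc = 40 + 2*3 = 46, yield 46.
Therefore result = 46.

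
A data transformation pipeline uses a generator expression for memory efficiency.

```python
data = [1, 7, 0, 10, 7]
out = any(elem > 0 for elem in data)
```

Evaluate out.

Step 1: Check elem > 0 for each element in [1, 7, 0, 10, 7]:
  1 > 0: True
  7 > 0: True
  0 > 0: False
  10 > 0: True
  7 > 0: True
Step 2: any() returns True.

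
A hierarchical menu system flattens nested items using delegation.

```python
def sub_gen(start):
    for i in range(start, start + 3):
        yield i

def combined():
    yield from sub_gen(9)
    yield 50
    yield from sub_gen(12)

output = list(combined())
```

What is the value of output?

Step 1: combined() delegates to sub_gen(9):
  yield 9
  yield 10
  yield 11
Step 2: yield 50
Step 3: Delegates to sub_gen(12):
  yield 12
  yield 13
  yield 14
Therefore output = [9, 10, 11, 50, 12, 13, 14].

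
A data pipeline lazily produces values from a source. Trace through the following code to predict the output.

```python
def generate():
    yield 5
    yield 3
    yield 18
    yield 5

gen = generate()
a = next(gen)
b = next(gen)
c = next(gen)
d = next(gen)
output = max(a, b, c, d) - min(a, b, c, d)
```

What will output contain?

Step 1: Create generator and consume all values:
  a = next(gen) = 5
  b = next(gen) = 3
  c = next(gen) = 18
  d = next(gen) = 5
Step 2: max = 18, min = 3, output = 18 - 3 = 15.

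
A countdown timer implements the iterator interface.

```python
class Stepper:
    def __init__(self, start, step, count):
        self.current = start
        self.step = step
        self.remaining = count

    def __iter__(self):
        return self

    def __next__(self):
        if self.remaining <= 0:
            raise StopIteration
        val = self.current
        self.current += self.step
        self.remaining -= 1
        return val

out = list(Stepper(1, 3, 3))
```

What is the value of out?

Step 1: Stepper starts at 1, increments by 3, for 3 steps:
  Yield 1, then current += 3
  Yield 4, then current += 3
  Yield 7, then current += 3
Therefore out = [1, 4, 7].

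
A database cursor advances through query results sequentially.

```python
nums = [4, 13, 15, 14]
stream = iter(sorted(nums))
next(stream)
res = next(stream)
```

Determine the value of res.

Step 1: sorted([4, 13, 15, 14]) = [4, 13, 14, 15].
Step 2: Create iterator and skip 1 elements.
Step 3: next() returns 13.
Therefore res = 13.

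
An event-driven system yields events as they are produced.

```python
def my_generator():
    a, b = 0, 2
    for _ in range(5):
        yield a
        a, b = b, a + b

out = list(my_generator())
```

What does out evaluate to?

Step 1: Fibonacci-like sequence starting with a=0, b=2:
  Iteration 1: yield a=0, then a,b = 2,2
  Iteration 2: yield a=2, then a,b = 2,4
  Iteration 3: yield a=2, then a,b = 4,6
  Iteration 4: yield a=4, then a,b = 6,10
  Iteration 5: yield a=6, then a,b = 10,16
Therefore out = [0, 2, 2, 4, 6].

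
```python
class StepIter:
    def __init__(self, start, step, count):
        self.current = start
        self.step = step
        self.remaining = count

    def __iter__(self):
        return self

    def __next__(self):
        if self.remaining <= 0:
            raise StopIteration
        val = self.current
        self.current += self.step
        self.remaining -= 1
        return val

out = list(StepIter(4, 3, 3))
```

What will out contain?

Step 1: StepIter starts at 4, increments by 3, for 3 steps:
  Yield 4, then current += 3
  Yield 7, then current += 3
  Yield 10, then current += 3
Therefore out = [4, 7, 10].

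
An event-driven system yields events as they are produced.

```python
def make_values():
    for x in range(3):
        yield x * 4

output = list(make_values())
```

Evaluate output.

Step 1: For each x in range(3), yield x * 4:
  x=0: yield 0 * 4 = 0
  x=1: yield 1 * 4 = 4
  x=2: yield 2 * 4 = 8
Therefore output = [0, 4, 8].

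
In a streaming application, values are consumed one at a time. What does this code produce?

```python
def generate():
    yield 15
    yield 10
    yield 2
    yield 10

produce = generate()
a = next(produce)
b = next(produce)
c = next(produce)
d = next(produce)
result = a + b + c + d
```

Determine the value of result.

Step 1: Create generator and consume all values:
  a = next(produce) = 15
  b = next(produce) = 10
  c = next(produce) = 2
  d = next(produce) = 10
Step 2: result = 15 + 10 + 2 + 10 = 37.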